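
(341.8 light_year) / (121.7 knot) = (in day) 1 light_year = 9.4607305e+15 m, so 341.8 light_year = 341.8 * 9.4607305e+15 = 3.2336777e+18 m. 1 knot = 0.51444444 m/s, so 121.7 knot = 121.7 * 0.51444444 = 62.607889 m/s. Combine: 3.2336777e+18 m / 62.607889 m/s = 5.1649684e+16 s. 1 day = 86400 s, so 5.1649684e+16 s = 5.1649684e+16 / 86400 = 5.9779727e+11 day ≈ 5.978e+11 day (4 s.f.). Final answer: 5.978e+11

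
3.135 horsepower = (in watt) 1 horsepower = 745.69987 W, so 3.135 horsepower = 3.135 * 745.69987 = 2337.7691 W. 2337.7691 W = 2337.7691 watt ≈ 2338 watt (4 s.f.). Final answer: 2338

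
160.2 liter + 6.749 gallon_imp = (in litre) 1 liter = 0.001 m^3, so 160.2 liter = 160.2 * 0.001 = 0.1602 m^3. 1 gallon_imp = 0.00454609 m^3, so 6.749 gallon_imp = 6.749 * 0.00454609 = 0.030681561 m^3. Sum: 0.1602 + 0.030681561 = 0.19088156 m^3. 1 litre = 0.001 m^3, so 0.19088156 m^3 = 0.19088156 / 0.001 = 190.88156 litre ≈ 190.9 litre (4 s.f.). Final answer: 190.9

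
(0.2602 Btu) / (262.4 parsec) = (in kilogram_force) 1 Btu = 1055.0559 J, so 0.2602 Btu = 0.2602 * 1055.0559 = 274.52553 J. 1 parsec = 3.0856776e+16 m, so 262.4 parsec = 262.4 * 3.0856776e+16 = 8.096818e+18 m. Combine: 274.52553 J / 8.096818e+18 m = 3.3905361e-17 N. 1 kilogram_force = 9.80665 N, so 3.3905361e-17 N = 3.3905361e-17 / 9.80665 = 3.4573846e-18 kilogram_force ≈ 3.457e-18 kilogram_force (4 s.f.). Final answer: 3.457e-18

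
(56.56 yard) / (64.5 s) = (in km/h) 2.887. Check: 1 yard = 0.9144 m, so 56.56 yard = 56.56 * 0.9144 = 51.718464 m. 64.5 s is already in s. Combine: 51.718464 m / 64.5 s = 0.80183665 m/s. 1 km/h = 0.27777778 m/s, so 0.80183665 m/s = 0.80183665 / 0.27777778 = 2.8866119 km/h ≈ 2.887 km/h (4 s.f.).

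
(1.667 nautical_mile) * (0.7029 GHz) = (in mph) 4.854e+12. Check: 1 nautical_mile = 1852 m, so 1.667 nautical_mile = 1.667 * 1852 = 3087.284 m. 1 GHz = 1e+09 Hz, so 0.7029 GHz = 0.7029 * 1e+09 = 7.029e+08 Hz. Combine: 3087.284 m * 7.029e+08 Hz = 2.1700519e+12 m/s. 1 mph = 0.44704 m/s, so 2.1700519e+12 m/s = 2.1700519e+12 / 0.44704 = 4.8542679e+12 mph ≈ 4.854e+12 mph (4 s.f.).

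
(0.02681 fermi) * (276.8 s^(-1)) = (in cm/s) 7.421e-13. Check: 1 fermi = 1e-15 m, so 0.02681 fermi = 0.02681 * 1e-15 = 2.681e-17 m. 276.8 s^(-1) = 276.8 Hz. Combine: 2.681e-17 m * 276.8 Hz = 7.421008e-15 m/s. 1 cm/s = 0.01 m/s, so 7.421008e-15 m/s = 7.421008e-15 / 0.01 = 7.421008e-13 cm/s ≈ 7.421e-13 cm/s (4 s.f.).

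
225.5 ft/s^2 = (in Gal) 1 ft/s^2 = 0.3048 m/s^2, so 225.5 ft/s^2 = 225.5 * 0.3048 = 68.7324 m/s^2. 1 Gal = 0.01 m/s^2, so 68.7324 m/s^2 = 68.7324 / 0.01 = 6873.24 Gal ≈ 6873 Gal (4 s.f.). Final answer: 6873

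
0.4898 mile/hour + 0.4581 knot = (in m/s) 0.4546. Check: 1 mile/hour = 0.44704 m/s, so 0.4898 mile/hour = 0.4898 * 0.44704 = 0.21896019 m/s. 1 knot = 0.51444444 m/s, so 0.4581 knot = 0.4581 * 0.51444444 = 0.235667 m/s. Sum: 0.21896019 + 0.235667 = 0.45462719 m/s. Result: 0.45462719 m/s ≈ 0.4546 m/s (4 s.f.).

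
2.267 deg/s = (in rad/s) 0.03957. Check: 1 deg/s = 0.017453293 rad/s, so 2.267 deg/s = 2.267 * 0.017453293 = 0.039566614 rad/s. Result: 0.039566614 rad/s ≈ 0.03957 rad/s (4 s.f.).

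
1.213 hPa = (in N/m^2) 121.3. Check: 1 hPa = 100 Pa, so 1.213 hPa = 1.213 * 100 = 121.3 Pa. 121.3 Pa = 121.3 N/m^2.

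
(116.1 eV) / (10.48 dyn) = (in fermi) 177.5. Check: 1 eV = 1.6021766e-19 J, so 116.1 eV = 116.1 * 1.6021766e-19 = 1.8601271e-17 J. 1 dyn = 1e-05 N, so 10.48 dyn = 10.48 * 1e-05 = 0.0001048 N. Combine: 1.8601271e-17 J / 0.0001048 N = 1.7749304e-13 m. 1 fermi = 1e-15 m, so 1.7749304e-13 m = 1.7749304e-13 / 1e-15 = 177.49304 fermi ≈ 177.5 fermi (4 s.f.).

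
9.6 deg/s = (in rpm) 1 deg/s = 0.017453293 rad/s, so 9.6 deg/s = 9.6 * 0.017453293 = 0.16755161 rad/s. 1 rpm = 0.10471976 rad/s, so 0.16755161 rad/s = 0.16755161 / 0.10471976 = 1.6 rpm. Final answer: 1.6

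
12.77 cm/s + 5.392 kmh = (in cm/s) 1 cm/s = 0.01 m/s, so 12.77 cm/s = 12.77 * 0.01 = 0.1277 m/s. 1 kmh = 0.27777778 m/s, so 5.392 kmh = 5.392 * 0.27777778 = 1.4977778 m/s. Sum: 0.1277 + 1.4977778 = 1.6254778 m/s. 1 cm/s = 0.01 m/s, so 1.6254778 m/s = 1.6254778 / 0.01 = 162.54778 cm/s ≈ 162.5 cm/s (4 s.f.). Final answer: 162.5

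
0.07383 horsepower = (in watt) 55.06. Check: 1 horsepower = 745.69987 W, so 0.07383 horsepower = 0.07383 * 745.69987 = 55.055022 W. 55.055022 W = 55.055022 watt ≈ 55.06 watt (4 s.f.).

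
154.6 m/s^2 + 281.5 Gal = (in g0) 16.05. Check: 154.6 m/s^2 is already in m/s^2. 1 Gal = 0.01 m/s^2, so 281.5 Gal = 281.5 * 0.01 = 2.815 m/s^2. Sum: 154.6 + 2.815 = 157.415 m/s^2. 1 g0 = 9.80665 m/s^2, so 157.415 m/s^2 = 157.415 / 9.80665 = 16.051863 g0 ≈ 16.05 g0 (4 s.f.).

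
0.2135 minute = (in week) 2.118e-05. Check: 1 minute = 60 s, so 0.2135 minute = 0.2135 * 60 = 12.81 s. 1 week = 604800 s, so 12.81 s = 12.81 / 604800 = 2.1180556e-05 week ≈ 2.118e-05 week (4 s.f.).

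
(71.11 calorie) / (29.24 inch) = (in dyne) 1 calorie = 4.184 J, so 71.11 calorie = 71.11 * 4.184 = 297.52424 J. 1 inch = 0.0254 m, so 29.24 inch = 29.24 * 0.0254 = 0.742696 m. Combine: 297.52424 J / 0.742696 m = 400.6003 N. 1 dyne = 1e-05 N, so 400.6003 N = 400.6003 / 1e-05 = 40060030 dyne ≈ 4.006e+07 dyne (4 s.f.). Final answer: 4.006e+07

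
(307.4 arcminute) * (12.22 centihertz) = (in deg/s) 1 arcminute = 0.00029088821 rad, so 307.4 arcminute = 307.4 * 0.00029088821 = 0.089419035 rad. 1 centihertz = 0.01 Hz, so 12.22 centihertz = 12.22 * 0.01 = 0.1222 Hz. Combine: 0.089419035 rad * 0.1222 Hz = 0.010927006 rad/s. 1 deg/s = 0.017453293 rad/s, so 0.010927006 rad/s = 0.010927006 / 0.017453293 = 0.62607133 deg/s ≈ 0.6261 deg/s (4 s.f.). Final answer: 0.6261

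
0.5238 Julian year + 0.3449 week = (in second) 1 Julian year = 31557600 s, so 0.5238 Julian year = 0.5238 * 31557600 = 16529871 s. 1 week = 604800 s, so 0.3449 week = 0.3449 * 604800 = 208595.52 s. Sum: 16529871 + 208595.52 = 16738466 s. 16738466 s = 16738466 second ≈ 1.674e+07 second (4 s.f.). Final answer: 1.674e+07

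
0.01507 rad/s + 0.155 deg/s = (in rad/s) 0.01778. Check: 0.01507 rad/s is already in rad/s. 1 deg/s = 0.017453293 rad/s, so 0.155 deg/s = 0.155 * 0.017453293 = 0.0027052603 rad/s. Sum: 0.01507 + 0.0027052603 = 0.01777526 rad/s. Result: 0.01777526 rad/s ≈ 0.01778 rad/s (4 s.f.).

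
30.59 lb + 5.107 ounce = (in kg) 1 lb = 0.45359237 kg, so 30.59 lb = 30.59 * 0.45359237 = 13.875391 kg. 1 ounce = 0.028349523 kg, so 5.107 ounce = 5.107 * 0.028349523 = 0.14478101 kg. Sum: 13.875391 + 0.14478101 = 14.020172 kg. Result: 14.020172 kg ≈ 14.02 kg (4 s.f.). Final answer: 14.02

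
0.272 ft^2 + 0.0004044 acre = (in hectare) 0.0001662. Check: 1 ft^2 = 0.09290304 m^2, so 0.272 ft^2 = 0.272 * 0.09290304 = 0.025269627 m^2. 1 acre = 4046.8564 m^2, so 0.0004044 acre = 0.0004044 * 4046.8564 = 1.6365487 m^2. Sum: 0.025269627 + 1.6365487 = 1.6618184 m^2. 1 hectare = 10000 m^2, so 1.6618184 m^2 = 1.6618184 / 10000 = 0.00016618184 hectare ≈ 0.0001662 hectare (4 s.f.).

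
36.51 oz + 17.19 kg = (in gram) 1.823e+04. Check: 1 oz = 0.028349523 kg, so 36.51 oz = 36.51 * 0.028349523 = 1.0350411 kg. 17.19 kg is already in kg. Sum: 1.0350411 + 17.19 = 18.225041 kg. 1 gram = 0.001 kg, so 18.225041 kg = 18.225041 / 0.001 = 18225.041 gram ≈ 1.823e+04 gram (4 s.f.).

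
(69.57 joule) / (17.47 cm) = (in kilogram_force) 69.57 joule = 69.57 J. 1 cm = 0.01 m, so 17.47 cm = 17.47 * 0.01 = 0.1747 m. Combine: 69.57 J / 0.1747 m = 398.22553 N. 1 kilogram_force = 9.80665 N, so 398.22553 N = 398.22553 / 9.80665 = 40.607703 kilogram_force ≈ 40.61 kilogram_force (4 s.f.). Final answer: 40.61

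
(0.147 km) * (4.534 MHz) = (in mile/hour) 1.491e+09. Check: 1 km = 1000 m, so 0.147 km = 0.147 * 1000 = 147 m. 1 MHz = 1000000 Hz, so 4.534 MHz = 4.534 * 1000000 = 4534000 Hz. Combine: 147 m * 4534000 Hz = 6.66498e+08 m/s. 1 mile/hour = 0.44704 m/s, so 6.66498e+08 m/s = 6.66498e+08 / 0.44704 = 1.4909136e+09 mile/hour ≈ 1.491e+09 mile/hour (4 s.f.).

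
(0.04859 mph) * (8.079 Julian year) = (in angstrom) 1 mph = 0.44704 m/s, so 0.04859 mph = 0.04859 * 0.44704 = 0.021721674 m/s. 1 Julian year = 31557600 s, so 8.079 Julian year = 8.079 * 31557600 = 2.5495385e+08 s. Combine: 0.021721674 m/s * 2.5495385e+08 s = 5538024.3 m. 1 angstrom = 1e-10 m, so 5538024.3 m = 5538024.3 / 1e-10 = 5.5380243e+16 angstrom ≈ 5.538e+16 angstrom (4 s.f.). Final answer: 5.538e+16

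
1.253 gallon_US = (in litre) 1 gallon_US = 0.0037854118 m^3, so 1.253 gallon_US = 1.253 * 0.0037854118 = 0.004743121 m^3. 1 litre = 0.001 m^3, so 0.004743121 m^3 = 0.004743121 / 0.001 = 4.743121 litre ≈ 4.743 litre (4 s.f.). Final answer: 4.743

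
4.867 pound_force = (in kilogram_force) 1 pound_force = 4.4482216 N, so 4.867 pound_force = 4.867 * 4.4482216 = 21.649495 N. 1 kilogram_force = 9.80665 N, so 21.649495 N = 21.649495 / 9.80665 = 2.2076341 kilogram_force ≈ 2.208 kilogram_force (4 s.f.). Final answer: 2.208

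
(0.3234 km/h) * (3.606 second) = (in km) 1 km/h = 0.27777778 m/s, so 0.3234 km/h = 0.3234 * 0.27777778 = 0.089833333 m/s. 3.606 second = 3.606 s. Combine: 0.089833333 m/s * 3.606 s = 0.323939 m. 1 km = 1000 m, so 0.323939 m = 0.323939 / 1000 = 0.000323939 km ≈ 0.0003239 km (4 s.f.). Final answer: 0.0003239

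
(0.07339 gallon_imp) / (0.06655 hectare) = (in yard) 5.483e-07. Check: 1 gallon_imp = 0.00454609 m^3, so 0.07339 gallon_imp = 0.07339 * 0.00454609 = 0.00033363755 m^3. 1 hectare = 10000 m^2, so 0.06655 hectare = 0.06655 * 10000 = 665.5 m^2. Combine: 0.00033363755 m^3 / 665.5 m^2 = 5.0133365e-07 m. 1 yard = 0.9144 m, so 5.0133365e-07 m = 5.0133365e-07 / 0.9144 = 5.4826515e-07 yard ≈ 5.483e-07 yard (4 s.f.).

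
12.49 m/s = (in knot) 24.28. Check: 1 knot = 0.51444444 m/s, so 12.49 m/s = 12.49 / 0.51444444 = 24.278618 knot ≈ 24.28 knot (4 s.f.).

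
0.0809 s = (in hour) 1 hour = 3600 s, so 0.0809 s = 0.0809 / 3600 = 2.2472222e-05 hour ≈ 2.247e-05 hour (4 s.f.). Final answer: 2.247e-05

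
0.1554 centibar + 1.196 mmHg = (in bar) 0.003149. Check: 1 centibar = 1000 Pa, so 0.1554 centibar = 0.1554 * 1000 = 155.4 Pa. 1 mmHg = 133.32237 Pa, so 1.196 mmHg = 1.196 * 133.32237 = 159.45355 Pa. Sum: 155.4 + 159.45355 = 314.85355 Pa. 1 bar = 100000 Pa, so 314.85355 Pa = 314.85355 / 100000 = 0.0031485355 bar ≈ 0.003149 bar (4 s.f.).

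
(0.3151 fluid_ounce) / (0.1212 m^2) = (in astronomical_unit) 1 fluid_ounce = 2.957353e-05 m^3, so 0.3151 fluid_ounce = 0.3151 * 2.957353e-05 = 9.3186192e-06 m^3. 0.1212 m^2 is already in m^2. Combine: 9.3186192e-06 m^3 / 0.1212 m^2 = 7.6886297e-05 m. 1 astronomical_unit = 1.4959787e+11 m, so 7.6886297e-05 m = 7.6886297e-05 / 1.4959787e+11 = 5.1395315e-16 astronomical_unit ≈ 5.14e-16 astronomical_unit (4 s.f.). Final answer: 5.14e-16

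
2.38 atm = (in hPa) 2412. Check: 1 atm = 101325 Pa, so 2.38 atm = 2.38 * 101325 = 241153.5 Pa. 1 hPa = 100 Pa, so 241153.5 Pa = 241153.5 / 100 = 2411.535 hPa ≈ 2412 hPa (4 s.f.).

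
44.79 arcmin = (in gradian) 1 arcmin = 0.00029088821 rad, so 44.79 arcmin = 44.79 * 0.00029088821 = 0.013028883 rad. 1 gradian = 0.015707963 rad, so 0.013028883 rad = 0.013028883 / 0.015707963 = 0.82944444 gradian ≈ 0.8294 gradian (4 s.f.). Final answer: 0.8294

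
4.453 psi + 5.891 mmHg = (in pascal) 1 psi = 6894.7573 Pa, so 4.453 psi = 4.453 * 6894.7573 = 30702.354 Pa. 1 mmHg = 133.32237 Pa, so 5.891 mmHg = 5.891 * 133.32237 = 785.40207 Pa. Sum: 30702.354 + 785.40207 = 31487.756 Pa. 31487.756 Pa = 31487.756 pascal ≈ 3.149e+04 pascal (4 s.f.). Final answer: 3.149e+04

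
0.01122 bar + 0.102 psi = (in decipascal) 1 bar = 100000 Pa, so 0.01122 bar = 0.01122 * 100000 = 1122 Pa. 1 psi = 6894.7573 Pa, so 0.102 psi = 0.102 * 6894.7573 = 703.26524 Pa. Sum: 1122 + 703.26524 = 1825.2652 Pa. 1 decipascal = 0.1 Pa, so 1825.2652 Pa = 1825.2652 / 0.1 = 18252.652 decipascal ≈ 1.825e+04 decipascal (4 s.f.). Final answer: 1.825e+04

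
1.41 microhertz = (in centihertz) 0.000141. Check: 1 microhertz = 1e-06 Hz, so 1.41 microhertz = 1.41 * 1e-06 = 1.41e-06 Hz. 1 centihertz = 0.01 Hz, so 1.41e-06 Hz = 1.41e-06 / 0.01 = 0.000141 centihertz.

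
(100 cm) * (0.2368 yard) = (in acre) 5.351e-05. Check: 1 cm = 0.01 m, so 100 cm = 100 * 0.01 = 1 m. 1 yard = 0.9144 m, so 0.2368 yard = 0.2368 * 0.9144 = 0.21652992 m. Combine: 1 m * 0.21652992 m = 0.21652992 m^2. 1 acre = 4046.8564 m^2, so 0.21652992 m^2 = 0.21652992 / 4046.8564 = 5.3505708e-05 acre ≈ 5.351e-05 acre (4 s.f.).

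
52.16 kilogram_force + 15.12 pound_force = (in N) 578.8. Check: 1 kilogram_force = 9.80665 N, so 52.16 kilogram_force = 52.16 * 9.80665 = 511.51486 N. 1 pound_force = 4.4482216 N, so 15.12 pound_force = 15.12 * 4.4482216 = 67.257111 N. Sum: 511.51486 + 67.257111 = 578.77197 N. Result: 578.77197 N ≈ 578.8 N (4 s.f.).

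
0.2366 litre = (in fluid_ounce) 1 litre = 0.001 m^3, so 0.2366 litre = 0.2366 * 0.001 = 0.0002366 m^3. 1 fluid_ounce = 2.957353e-05 m^3, so 0.0002366 m^3 = 0.0002366 / 2.957353e-05 = 8.0003978 fluid_ounce ≈ 8 fluid_ounce (4 s.f.). Final answer: 8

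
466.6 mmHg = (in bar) 1 mmHg = 133.32237 Pa, so 466.6 mmHg = 466.6 * 133.32237 = 62208.217 Pa. 1 bar = 100000 Pa, so 62208.217 Pa = 62208.217 / 100000 = 0.62208217 bar ≈ 0.6221 bar (4 s.f.). Final answer: 0.6221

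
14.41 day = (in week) 1 day = 86400 s, so 14.41 day = 14.41 * 86400 = 1245024 s. 1 week = 604800 s, so 1245024 s = 1245024 / 604800 = 2.0585714 week ≈ 2.059 week (4 s.f.). Final answer: 2.059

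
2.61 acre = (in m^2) 1.056e+04. Check: 1 acre = 4046.8564 m^2, so 2.61 acre = 2.61 * 4046.8564 = 10562.295 m^2. Result: 10562.295 m^2 ≈ 1.056e+04 m^2 (4 s.f.).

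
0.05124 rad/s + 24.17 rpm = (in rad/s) 0.05124 rad/s is already in rad/s. 1 rpm = 0.10471976 rad/s, so 24.17 rpm = 24.17 * 0.10471976 = 2.5310765 rad/s. Sum: 0.05124 + 2.5310765 = 2.5823165 rad/s. Result: 2.5823165 rad/s ≈ 2.582 rad/s (4 s.f.). Final answer: 2.582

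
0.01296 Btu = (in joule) 1 Btu = 1055.0559 J, so 0.01296 Btu = 0.01296 * 1055.0559 = 13.673524 J. 13.673524 J = 13.673524 joule ≈ 13.67 joule (4 s.f.). Final answer: 13.67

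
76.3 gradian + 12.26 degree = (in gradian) 89.92. Check: 1 gradian = 0.015707963 rad, so 76.3 gradian = 76.3 * 0.015707963 = 1.1985176 rad. 1 degree = 0.017453293 rad, so 12.26 degree = 12.26 * 0.017453293 = 0.21397737 rad. Sum: 1.1985176 + 0.21397737 = 1.412495 rad. 1 gradian = 0.015707963 rad, so 1.412495 rad = 1.412495 / 0.015707963 = 89.922222 gradian ≈ 89.92 gradian (4 s.f.).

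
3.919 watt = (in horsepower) 0.005255. Check: 3.919 watt = 3.919 W. 1 horsepower = 745.69987 W, so 3.919 W = 3.919 / 745.69987 = 0.0052554656 horsepower ≈ 0.005255 horsepower (4 s.f.).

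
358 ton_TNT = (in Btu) 1 ton_TNT = 4.184e+09 J, so 358 ton_TNT = 358 * 4.184e+09 = 1.497872e+12 J. 1 Btu = 1055.0559 J, so 1.497872e+12 J = 1.497872e+12 / 1055.0559 = 1.4197087e+09 Btu ≈ 1.42e+09 Btu (4 s.f.). Final answer: 1.42e+09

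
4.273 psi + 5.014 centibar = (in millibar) 1 psi = 6894.7573 Pa, so 4.273 psi = 4.273 * 6894.7573 = 29461.298 Pa. 1 centibar = 1000 Pa, so 5.014 centibar = 5.014 * 1000 = 5014 Pa. Sum: 29461.298 + 5014 = 34475.298 Pa. 1 millibar = 100 Pa, so 34475.298 Pa = 34475.298 / 100 = 344.75298 millibar ≈ 344.8 millibar (4 s.f.). Final answer: 344.8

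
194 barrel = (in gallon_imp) 6785. Check: 1 barrel = 0.15898729 m^3, so 194 barrel = 194 * 0.15898729 = 30.843535 m^3. 1 gallon_imp = 0.00454609 m^3, so 30.843535 m^3 = 30.843535 / 0.00454609 = 6784.6293 gallon_imp ≈ 6785 gallon_imp (4 s.f.).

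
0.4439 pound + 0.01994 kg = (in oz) 1 pound = 0.45359237 kg, so 0.4439 pound = 0.4439 * 0.45359237 = 0.20134965 kg. 0.01994 kg is already in kg. Sum: 0.20134965 + 0.01994 = 0.22128965 kg. 1 oz = 0.028349523 kg, so 0.22128965 kg = 0.22128965 / 0.028349523 = 7.8057628 oz ≈ 7.806 oz (4 s.f.). Final answer: 7.806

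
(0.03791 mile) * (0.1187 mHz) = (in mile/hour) 0.0162. Check: 1 mile = 1609.344 m, so 0.03791 mile = 0.03791 * 1609.344 = 61.010231 m. 1 mHz = 0.001 Hz, so 0.1187 mHz = 0.1187 * 0.001 = 0.0001187 Hz. Combine: 61.010231 m * 0.0001187 Hz = 0.0072419144 m/s. 1 mile/hour = 0.44704 m/s, so 0.0072419144 m/s = 0.0072419144 / 0.44704 = 0.016199701 mile/hour ≈ 0.0162 mile/hour (4 s.f.).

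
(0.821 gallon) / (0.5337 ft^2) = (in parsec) 2.031e-18. Check: 1 gallon = 0.0037854118 m^3, so 0.821 gallon = 0.821 * 0.0037854118 = 0.0031078231 m^3. 1 ft^2 = 0.09290304 m^2, so 0.5337 ft^2 = 0.5337 * 0.09290304 = 0.049582352 m^2. Combine: 0.0031078231 m^3 / 0.049582352 m^2 = 0.062680025 m. 1 parsec = 3.0856776e+16 m, so 0.062680025 m = 0.062680025 / 3.0856776e+16 = 2.0313213e-18 parsec ≈ 2.031e-18 parsec (4 s.f.).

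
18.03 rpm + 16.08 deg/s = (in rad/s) 2.169. Check: 1 rpm = 0.10471976 rad/s, so 18.03 rpm = 18.03 * 0.10471976 = 1.8880972 rad/s. 1 deg/s = 0.017453293 rad/s, so 16.08 deg/s = 16.08 * 0.017453293 = 0.28064894 rad/s. Sum: 1.8880972 + 0.28064894 = 2.1687461 rad/s. Result: 2.1687461 rad/s ≈ 2.169 rad/s (4 s.f.).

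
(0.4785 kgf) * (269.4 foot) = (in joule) 1 kgf = 9.80665 N, so 0.4785 kgf = 0.4785 * 9.80665 = 4.692482 N. 1 foot = 0.3048 m, so 269.4 foot = 269.4 * 0.3048 = 82.11312 m. Combine: 4.692482 N * 82.11312 m = 385.31434 J. 385.31434 J = 385.31434 joule ≈ 385.3 joule (4 s.f.). Final answer: 385.3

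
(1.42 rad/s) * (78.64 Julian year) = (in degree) 1.42 rad/s is already in rad/s. 1 Julian year = 31557600 s, so 78.64 Julian year = 78.64 * 31557600 = 2.4816897e+09 s. Combine: 1.42 rad/s * 2.4816897e+09 s = 3.5239993e+09 rad. 1 degree = 0.017453293 rad, so 3.5239993e+09 rad = 3.5239993e+09 / 0.017453293 = 2.0191029e+11 degree ≈ 2.019e+11 degree (4 s.f.). Final answer: 2.019e+11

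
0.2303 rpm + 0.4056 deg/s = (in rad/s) 1 rpm = 0.10471976 rad/s, so 0.2303 rpm = 0.2303 * 0.10471976 = 0.02411696 rad/s. 1 deg/s = 0.017453293 rad/s, so 0.4056 deg/s = 0.4056 * 0.017453293 = 0.0070790554 rad/s. Sum: 0.02411696 + 0.0070790554 = 0.031196015 rad/s. Result: 0.031196015 rad/s ≈ 0.0312 rad/s (4 s.f.). Final answer: 0.0312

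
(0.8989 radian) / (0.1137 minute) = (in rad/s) 0.8989 radian = 0.8989 rad. 1 minute = 60 s, so 0.1137 minute = 0.1137 * 60 = 6.822 s. Combine: 0.8989 rad / 6.822 s = 0.13176488 rad/s. Result: 0.13176488 rad/s ≈ 0.1318 rad/s (4 s.f.). Final answer: 0.1318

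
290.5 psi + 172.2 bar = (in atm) 189.7. Check: 1 psi = 6894.7573 Pa, so 290.5 psi = 290.5 * 6894.7573 = 2002927 Pa. 1 bar = 100000 Pa, so 172.2 bar = 172.2 * 100000 = 17220000 Pa. Sum: 2002927 + 17220000 = 19222927 Pa. 1 atm = 101325 Pa, so 19222927 Pa = 19222927 / 101325 = 189.71554 atm ≈ 189.7 atm (4 s.f.).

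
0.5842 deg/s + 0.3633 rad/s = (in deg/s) 21.4. Check: 1 deg/s = 0.017453293 rad/s, so 0.5842 deg/s = 0.5842 * 0.017453293 = 0.010196213 rad/s. 0.3633 rad/s is already in rad/s. Sum: 0.010196213 + 0.3633 = 0.37349621 rad/s. 1 deg/s = 0.017453293 rad/s, so 0.37349621 rad/s = 0.37349621 / 0.017453293 = 21.399757 deg/s ≈ 21.4 deg/s (4 s.f.).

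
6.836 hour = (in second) 1 hour = 3600 s, so 6.836 hour = 6.836 * 3600 = 24609.6 s. 24609.6 s = 24609.6 second ≈ 2.461e+04 second (4 s.f.). Final answer: 2.461e+04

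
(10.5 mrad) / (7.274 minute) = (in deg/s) 1 mrad = 0.001 rad, so 10.5 mrad = 10.5 * 0.001 = 0.0105 rad. 1 minute = 60 s, so 7.274 minute = 7.274 * 60 = 436.44 s. Combine: 0.0105 rad / 436.44 s = 2.405829e-05 rad/s. 1 deg/s = 0.017453293 rad/s, so 2.405829e-05 rad/s = 2.405829e-05 / 0.017453293 = 0.0013784385 deg/s ≈ 0.001378 deg/s (4 s.f.). Final answer: 0.001378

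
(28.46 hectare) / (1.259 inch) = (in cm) 1 hectare = 10000 m^2, so 28.46 hectare = 28.46 * 10000 = 284600 m^2. 1 inch = 0.0254 m, so 1.259 inch = 1.259 * 0.0254 = 0.0319786 m. Combine: 284600 m^2 / 0.0319786 m = 8899701.7 m. 1 cm = 0.01 m, so 8899701.7 m = 8899701.7 / 0.01 = 8.8997017e+08 cm ≈ 8.9e+08 cm (4 s.f.). Final answer: 8.9e+08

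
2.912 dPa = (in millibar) 0.002912. Check: 1 dPa = 0.1 Pa, so 2.912 dPa = 2.912 * 0.1 = 0.2912 Pa. 1 millibar = 100 Pa, so 0.2912 Pa = 0.2912 / 100 = 0.002912 millibar.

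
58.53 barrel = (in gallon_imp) 1 barrel = 0.15898729 m^3, so 58.53 barrel = 58.53 * 0.15898729 = 9.3055264 m^3. 1 gallon_imp = 0.00454609 m^3, so 9.3055264 m^3 = 9.3055264 / 0.00454609 = 2046.9296 gallon_imp ≈ 2047 gallon_imp (4 s.f.). Final answer: 2047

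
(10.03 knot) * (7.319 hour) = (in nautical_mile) 73.41. Check: 1 knot = 0.51444444 m/s, so 10.03 knot = 10.03 * 0.51444444 = 5.1598778 m/s. 1 hour = 3600 s, so 7.319 hour = 7.319 * 3600 = 26348.4 s. Combine: 5.1598778 m/s * 26348.4 s = 135954.52 m. 1 nautical_mile = 1852 m, so 135954.52 m = 135954.52 / 1852 = 73.40957 nautical_mile ≈ 73.41 nautical_mile (4 s.f.).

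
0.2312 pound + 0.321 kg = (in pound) 0.9389. Check: 1 pound = 0.45359237 kg, so 0.2312 pound = 0.2312 * 0.45359237 = 0.10487056 kg. 0.321 kg is already in kg. Sum: 0.10487056 + 0.321 = 0.42587056 kg. 1 pound = 0.45359237 kg, so 0.42587056 kg = 0.42587056 / 0.45359237 = 0.93888386 pound ≈ 0.9389 pound (4 s.f.).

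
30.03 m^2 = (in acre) 1 acre = 4046.8564 m^2, so 30.03 m^2 = 30.03 / 4046.8564 = 0.0074205746 acre ≈ 0.007421 acre (4 s.f.). Final answer: 0.007421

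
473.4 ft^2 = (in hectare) 1 ft^2 = 0.09290304 m^2, so 473.4 ft^2 = 473.4 * 0.09290304 = 43.980299 m^2. 1 hectare = 10000 m^2, so 43.980299 m^2 = 43.980299 / 10000 = 0.0043980299 hectare ≈ 0.004398 hectare (4 s.f.). Final answer: 0.004398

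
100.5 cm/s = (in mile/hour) 2.248. Check: 1 cm/s = 0.01 m/s, so 100.5 cm/s = 100.5 * 0.01 = 1.005 m/s. 1 mile/hour = 0.44704 m/s, so 1.005 m/s = 1.005 / 0.44704 = 2.248121 mile/hour ≈ 2.248 mile/hour (4 s.f.).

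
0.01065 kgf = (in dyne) 1.044e+04. Check: 1 kgf = 9.80665 N, so 0.01065 kgf = 0.01065 * 9.80665 = 0.10444082 N. 1 dyne = 1e-05 N, so 0.10444082 N = 0.10444082 / 1e-05 = 10444.082 dyne ≈ 1.044e+04 dyne (4 s.f.).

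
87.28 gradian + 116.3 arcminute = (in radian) 1 gradian = 0.015707963 rad, so 87.28 gradian = 87.28 * 0.015707963 = 1.370991 rad. 1 arcminute = 0.00029088821 rad, so 116.3 arcminute = 116.3 * 0.00029088821 = 0.033830299 rad. Sum: 1.370991 + 0.033830299 = 1.4048213 rad. 1.4048213 rad = 1.4048213 radian ≈ 1.405 radian (4 s.f.). Final answer: 1.405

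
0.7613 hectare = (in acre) 1 hectare = 10000 m^2, so 0.7613 hectare = 0.7613 * 10000 = 7613 m^2. 1 acre = 4046.8564 m^2, so 7613 m^2 = 7613 / 4046.8564 = 1.8812133 acre ≈ 1.881 acre (4 s.f.). Final answer: 1.881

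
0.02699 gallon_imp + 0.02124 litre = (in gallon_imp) 0.03166. Check: 1 gallon_imp = 0.00454609 m^3, so 0.02699 gallon_imp = 0.02699 * 0.00454609 = 0.00012269897 m^3. 1 litre = 0.001 m^3, so 0.02124 litre = 0.02124 * 0.001 = 2.124e-05 m^3. Sum: 0.00012269897 + 2.124e-05 = 0.00014393897 m^3. 1 gallon_imp = 0.00454609 m^3, so 0.00014393897 m^3 = 0.00014393897 / 0.00454609 = 0.031662147 gallon_imp ≈ 0.03166 gallon_imp (4 s.f.).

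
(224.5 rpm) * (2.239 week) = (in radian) 3.184e+07. Check: 1 rpm = 0.10471976 rad/s, so 224.5 rpm = 224.5 * 0.10471976 = 23.509585 rad/s. 1 week = 604800 s, so 2.239 week = 2.239 * 604800 = 1354147.2 s. Combine: 23.509585 rad/s * 1354147.2 s = 31835439 rad. 31835439 rad = 31835439 radian ≈ 3.184e+07 radian (4 s.f.).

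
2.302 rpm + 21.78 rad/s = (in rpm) 210.3. Check: 1 rpm = 0.10471976 rad/s, so 2.302 rpm = 2.302 * 0.10471976 = 0.24106488 rad/s. 21.78 rad/s is already in rad/s. Sum: 0.24106488 + 21.78 = 22.021065 rad/s. 1 rpm = 0.10471976 rad/s, so 22.021065 rad/s = 22.021065 / 0.10471976 = 210.28568 rpm ≈ 210.3 rpm (4 s.f.).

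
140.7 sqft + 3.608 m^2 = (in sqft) 1 sqft = 0.09290304 m^2, so 140.7 sqft = 140.7 * 0.09290304 = 13.071458 m^2. 3.608 m^2 is already in m^2. Sum: 13.071458 + 3.608 = 16.679458 m^2. 1 sqft = 0.09290304 m^2, so 16.679458 m^2 = 16.679458 / 0.09290304 = 179.53619 sqft ≈ 179.5 sqft (4 s.f.). Final answer: 179.5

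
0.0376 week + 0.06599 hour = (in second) 2.298e+04. Check: 1 week = 604800 s, so 0.0376 week = 0.0376 * 604800 = 22740.48 s. 1 hour = 3600 s, so 0.06599 hour = 0.06599 * 3600 = 237.564 s. Sum: 22740.48 + 237.564 = 22978.044 s. 22978.044 s = 22978.044 second ≈ 2.298e+04 second (4 s.f.).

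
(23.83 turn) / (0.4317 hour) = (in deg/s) 5.52. Check: 1 turn = 6.2831853 rad, so 23.83 turn = 23.83 * 6.2831853 = 149.72831 rad. 1 hour = 3600 s, so 0.4317 hour = 0.4317 * 3600 = 1554.12 s. Combine: 149.72831 rad / 1554.12 s = 0.096342822 rad/s. 1 deg/s = 0.017453293 rad/s, so 0.096342822 rad/s = 0.096342822 / 0.017453293 = 5.5200371 deg/s ≈ 5.52 deg/s (4 s.f.).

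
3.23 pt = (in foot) 0.003738. Check: 1 pt = 0.00035277778 m, so 3.23 pt = 3.23 * 0.00035277778 = 0.0011394722 m. 1 foot = 0.3048 m, so 0.0011394722 m = 0.0011394722 / 0.3048 = 0.0037384259 foot ≈ 0.003738 foot (4 s.f.).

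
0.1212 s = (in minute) 1 minute = 60 s, so 0.1212 s = 0.1212 / 60 = 0.00202 minute. Final answer: 0.00202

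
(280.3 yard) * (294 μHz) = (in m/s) 0.07535. Check: 1 yard = 0.9144 m, so 280.3 yard = 280.3 * 0.9144 = 256.30632 m. 1 μHz = 1e-06 Hz, so 294 μHz = 294 * 1e-06 = 0.000294 Hz. Combine: 256.30632 m * 0.000294 Hz = 0.075354058 m/s. Result: 0.075354058 m/s ≈ 0.07535 m/s (4 s.f.).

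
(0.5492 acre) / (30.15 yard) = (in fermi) 8.062e+16. Check: 1 acre = 4046.8564 m^2, so 0.5492 acre = 0.5492 * 4046.8564 = 2222.5335 m^2. 1 yard = 0.9144 m, so 30.15 yard = 30.15 * 0.9144 = 27.56916 m. Combine: 2222.5335 m^2 / 27.56916 m = 80.616658 m. 1 fermi = 1e-15 m, so 80.616658 m = 80.616658 / 1e-15 = 8.0616658e+16 fermi ≈ 8.062e+16 fermi (4 s.f.).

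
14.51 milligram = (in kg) 1 milligram = 1e-06 kg, so 14.51 milligram = 14.51 * 1e-06 = 1.451e-05 kg. Result: 1.451e-05 kg. Final answer: 1.451e-05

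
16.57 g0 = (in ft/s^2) 533.1. Check: 1 g0 = 9.80665 m/s^2, so 16.57 g0 = 16.57 * 9.80665 = 162.49619 m/s^2. 1 ft/s^2 = 0.3048 m/s^2, so 162.49619 m/s^2 = 162.49619 / 0.3048 = 533.12398 ft/s^2 ≈ 533.1 ft/s^2 (4 s.f.).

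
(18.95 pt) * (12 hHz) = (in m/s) 8.022. Check: 1 pt = 0.00035277778 m, so 18.95 pt = 18.95 * 0.00035277778 = 0.0066851389 m. 1 hHz = 100 Hz, so 12 hHz = 12 * 100 = 1200 Hz. Combine: 0.0066851389 m * 1200 Hz = 8.0221667 m/s. Result: 8.0221667 m/s ≈ 8.022 m/s (4 s.f.).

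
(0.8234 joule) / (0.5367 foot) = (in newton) 0.8234 joule = 0.8234 J. 1 foot = 0.3048 m, so 0.5367 foot = 0.5367 * 0.3048 = 0.16358616 m. Combine: 0.8234 J / 0.16358616 m = 5.0334331 N. 5.0334331 N = 5.0334331 newton ≈ 5.033 newton (4 s.f.). Final answer: 5.033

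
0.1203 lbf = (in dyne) 1 lbf = 4.4482216 N, so 0.1203 lbf = 0.1203 * 4.4482216 = 0.53512106 N. 1 dyne = 1e-05 N, so 0.53512106 N = 0.53512106 / 1e-05 = 53512.106 dyne ≈ 5.351e+04 dyne (4 s.f.). Final answer: 5.351e+04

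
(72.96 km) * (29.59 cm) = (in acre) 5.335. Check: 1 km = 1000 m, so 72.96 km = 72.96 * 1000 = 72960 m. 1 cm = 0.01 m, so 29.59 cm = 29.59 * 0.01 = 0.2959 m. Combine: 72960 m * 0.2959 m = 21588.864 m^2. 1 acre = 4046.8564 m^2, so 21588.864 m^2 = 21588.864 / 4046.8564 = 5.3347245 acre ≈ 5.335 acre (4 s.f.).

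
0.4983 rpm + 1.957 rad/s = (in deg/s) 115.1. Check: 1 rpm = 0.10471976 rad/s, so 0.4983 rpm = 0.4983 * 0.10471976 = 0.052181854 rad/s. 1.957 rad/s is already in rad/s. Sum: 0.052181854 + 1.957 = 2.0091819 rad/s. 1 deg/s = 0.017453293 rad/s, so 2.0091819 rad/s = 2.0091819 / 0.017453293 = 115.11764 deg/s ≈ 115.1 deg/s (4 s.f.).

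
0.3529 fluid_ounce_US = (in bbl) 6.564e-05. Check: 1 fluid_ounce_US = 2.957353e-05 m^3, so 0.3529 fluid_ounce_US = 0.3529 * 2.957353e-05 = 1.0436499e-05 m^3. 1 bbl = 0.15898729 m^3, so 1.0436499e-05 m^3 = 1.0436499e-05 / 0.15898729 = 6.5643601e-05 bbl ≈ 6.564e-05 bbl (4 s.f.).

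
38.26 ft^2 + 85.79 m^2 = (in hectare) 0.008934. Check: 1 ft^2 = 0.09290304 m^2, so 38.26 ft^2 = 38.26 * 0.09290304 = 3.5544703 m^2. 85.79 m^2 is already in m^2. Sum: 3.5544703 + 85.79 = 89.34447 m^2. 1 hectare = 10000 m^2, so 89.34447 m^2 = 89.34447 / 10000 = 0.008934447 hectare ≈ 0.008934 hectare (4 s.f.).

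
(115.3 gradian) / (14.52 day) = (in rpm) 1.379e-05. Check: 1 gradian = 0.015707963 rad, so 115.3 gradian = 115.3 * 0.015707963 = 1.8111282 rad. 1 day = 86400 s, so 14.52 day = 14.52 * 86400 = 1254528 s. Combine: 1.8111282 rad / 1254528 s = 1.443673e-06 rad/s. 1 rpm = 0.10471976 rad/s, so 1.443673e-06 rad/s = 1.443673e-06 / 0.10471976 = 1.3786061e-05 rpm ≈ 1.379e-05 rpm (4 s.f.).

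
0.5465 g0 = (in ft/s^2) 17.58. Check: 1 g0 = 9.80665 m/s^2, so 0.5465 g0 = 0.5465 * 9.80665 = 5.3593342 m/s^2. 1 ft/s^2 = 0.3048 m/s^2, so 5.3593342 m/s^2 = 5.3593342 / 0.3048 = 17.583118 ft/s^2 ≈ 17.58 ft/s^2 (4 s.f.).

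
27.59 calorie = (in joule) 1 calorie = 4.184 J, so 27.59 calorie = 27.59 * 4.184 = 115.43656 J. 115.43656 J = 115.43656 joule ≈ 115.4 joule (4 s.f.). Final answer: 115.4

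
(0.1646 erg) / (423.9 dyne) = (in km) 1 erg = 1e-07 J, so 0.1646 erg = 0.1646 * 1e-07 = 1.646e-08 J. 1 dyne = 1e-05 N, so 423.9 dyne = 423.9 * 1e-05 = 0.004239 N. Combine: 1.646e-08 J / 0.004239 N = 3.8829913e-06 m. 1 km = 1000 m, so 3.8829913e-06 m = 3.8829913e-06 / 1000 = 3.8829913e-09 km ≈ 3.883e-09 km (4 s.f.). Final answer: 3.883e-09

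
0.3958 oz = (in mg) 1 oz = 0.028349523 kg, so 0.3958 oz = 0.3958 * 0.028349523 = 0.011220741 kg. 1 mg = 1e-06 kg, so 0.011220741 kg = 0.011220741 / 1e-06 = 11220.741 mg ≈ 1.122e+04 mg (4 s.f.). Final answer: 1.122e+04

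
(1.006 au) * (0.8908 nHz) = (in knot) 260.6. Check: 1 au = 1.4959787e+11 m, so 1.006 au = 1.006 * 1.4959787e+11 = 1.5049546e+11 m. 1 nHz = 1e-09 Hz, so 0.8908 nHz = 0.8908 * 1e-09 = 8.908e-10 Hz. Combine: 1.5049546e+11 m * 8.908e-10 Hz = 134.06135 m/s. 1 knot = 0.51444444 m/s, so 134.06135 m/s = 134.06135 / 0.51444444 = 260.59442 knot ≈ 260.6 knot (4 s.f.).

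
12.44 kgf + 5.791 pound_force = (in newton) 147.8. Check: 1 kgf = 9.80665 N, so 12.44 kgf = 12.44 * 9.80665 = 121.99473 N. 1 pound_force = 4.4482216 N, so 5.791 pound_force = 5.791 * 4.4482216 = 25.759651 N. Sum: 121.99473 + 25.759651 = 147.75438 N. 147.75438 N = 147.75438 newton ≈ 147.8 newton (4 s.f.).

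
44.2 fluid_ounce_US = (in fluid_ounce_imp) 46.01. Check: 1 fluid_ounce_US = 2.957353e-05 m^3, so 44.2 fluid_ounce_US = 44.2 * 2.957353e-05 = 0.00130715 m^3. 1 fluid_ounce_imp = 2.8413063e-05 m^3, so 0.00130715 m^3 = 0.00130715 / 2.8413063e-05 = 46.005249 fluid_ounce_imp ≈ 46.01 fluid_ounce_imp (4 s.f.).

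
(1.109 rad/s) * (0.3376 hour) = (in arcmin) 1.109 rad/s is already in rad/s. 1 hour = 3600 s, so 0.3376 hour = 0.3376 * 3600 = 1215.36 s. Combine: 1.109 rad/s * 1215.36 s = 1347.8342 rad. 1 arcmin = 0.00029088821 rad, so 1347.8342 rad = 1347.8342 / 0.00029088821 = 4633512.8 arcmin ≈ 4.634e+06 arcmin (4 s.f.). Final answer: 4.634e+06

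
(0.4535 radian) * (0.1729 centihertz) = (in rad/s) 0.0007841. Check: 0.4535 radian = 0.4535 rad. 1 centihertz = 0.01 Hz, so 0.1729 centihertz = 0.1729 * 0.01 = 0.001729 Hz. Combine: 0.4535 rad * 0.001729 Hz = 0.0007841015 rad/s. Result: 0.0007841015 rad/s ≈ 0.0007841 rad/s (4 s.f.).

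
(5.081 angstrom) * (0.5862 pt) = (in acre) 1 angstrom = 1e-10 m, so 5.081 angstrom = 5.081 * 1e-10 = 5.081e-10 m. 1 pt = 0.00035277778 m, so 0.5862 pt = 0.5862 * 0.00035277778 = 0.00020679833 m. Combine: 5.081e-10 m * 0.00020679833 m = 1.0507423e-13 m^2. 1 acre = 4046.8564 m^2, so 1.0507423e-13 m^2 = 1.0507423e-13 / 4046.8564 = 2.5964408e-17 acre ≈ 2.596e-17 acre (4 s.f.). Final answer: 2.596e-17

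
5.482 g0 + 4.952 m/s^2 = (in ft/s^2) 192.6. Check: 1 g0 = 9.80665 m/s^2, so 5.482 g0 = 5.482 * 9.80665 = 53.760055 m/s^2. 4.952 m/s^2 is already in m/s^2. Sum: 53.760055 + 4.952 = 58.712055 m/s^2. 1 ft/s^2 = 0.3048 m/s^2, so 58.712055 m/s^2 = 58.712055 / 0.3048 = 192.62485 ft/s^2 ≈ 192.6 ft/s^2 (4 s.f.).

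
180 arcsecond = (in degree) 1 arcsecond = 4.8481368e-06 rad, so 180 arcsecond = 180 * 4.8481368e-06 = 0.00087266463 rad. 1 degree = 0.017453293 rad, so 0.00087266463 rad = 0.00087266463 / 0.017453293 = 0.05 degree. Final answer: 0.05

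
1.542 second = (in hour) 1.542 second = 1.542 s. 1 hour = 3600 s, so 1.542 s = 1.542 / 3600 = 0.00042833333 hour ≈ 0.0004283 hour (4 s.f.). Final answer: 0.0004283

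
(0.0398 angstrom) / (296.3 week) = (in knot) 4.317e-20. Check: 1 angstrom = 1e-10 m, so 0.0398 angstrom = 0.0398 * 1e-10 = 3.98e-12 m. 1 week = 604800 s, so 296.3 week = 296.3 * 604800 = 1.7920224e+08 s. Combine: 3.98e-12 m / 1.7920224e+08 s = 2.2209544e-20 m/s. 1 knot = 0.51444444 m/s, so 2.2209544e-20 m/s = 2.2209544e-20 / 0.51444444 = 4.3171899e-20 knot ≈ 4.317e-20 knot (4 s.f.).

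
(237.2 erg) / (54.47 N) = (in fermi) 1 erg = 1e-07 J, so 237.2 erg = 237.2 * 1e-07 = 2.372e-05 J. 54.47 N is already in N. Combine: 2.372e-05 J / 54.47 N = 4.3546907e-07 m. 1 fermi = 1e-15 m, so 4.3546907e-07 m = 4.3546907e-07 / 1e-15 = 4.3546907e+08 fermi ≈ 4.355e+08 fermi (4 s.f.). Final answer: 4.355e+08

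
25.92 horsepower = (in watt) 1.933e+04. Check: 1 horsepower = 745.69987 W, so 25.92 horsepower = 25.92 * 745.69987 = 19328.541 W. 19328.541 W = 19328.541 watt ≈ 1.933e+04 watt (4 s.f.).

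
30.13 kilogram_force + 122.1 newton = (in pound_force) 1 kilogram_force = 9.80665 N, so 30.13 kilogram_force = 30.13 * 9.80665 = 295.47436 N. 122.1 newton = 122.1 N. Sum: 295.47436 + 122.1 = 417.57436 N. 1 pound_force = 4.4482216 N, so 417.57436 N = 417.57436 / 4.4482216 = 93.874452 pound_force ≈ 93.87 pound_force (4 s.f.). Final answer: 93.87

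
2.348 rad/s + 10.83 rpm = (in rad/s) 3.482. Check: 2.348 rad/s is already in rad/s. 1 rpm = 0.10471976 rad/s, so 10.83 rpm = 10.83 * 0.10471976 = 1.1341149 rad/s. Sum: 2.348 + 1.1341149 = 3.4821149 rad/s. Result: 3.4821149 rad/s ≈ 3.482 rad/s (4 s.f.).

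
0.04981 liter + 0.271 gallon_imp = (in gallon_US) 1 liter = 0.001 m^3, so 0.04981 liter = 0.04981 * 0.001 = 4.981e-05 m^3. 1 gallon_imp = 0.00454609 m^3, so 0.271 gallon_imp = 0.271 * 0.00454609 = 0.0012319904 m^3. Sum: 4.981e-05 + 0.0012319904 = 0.0012818004 m^3. 1 gallon_US = 0.0037854118 m^3, so 0.0012818004 m^3 = 0.0012818004 / 0.0037854118 = 0.33861584 gallon_US ≈ 0.3386 gallon_US (4 s.f.). Final answer: 0.3386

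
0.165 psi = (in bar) 0.01138. Check: 1 psi = 6894.7573 Pa, so 0.165 psi = 0.165 * 6894.7573 = 1137.635 Pa. 1 bar = 100000 Pa, so 1137.635 Pa = 1137.635 / 100000 = 0.01137635 bar ≈ 0.01138 bar (4 s.f.).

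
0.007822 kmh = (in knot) 0.004224. Check: 1 kmh = 0.27777778 m/s, so 0.007822 kmh = 0.007822 * 0.27777778 = 0.0021727778 m/s. 1 knot = 0.51444444 m/s, so 0.0021727778 m/s = 0.0021727778 / 0.51444444 = 0.0042235421 knot ≈ 0.004224 knot (4 s.f.).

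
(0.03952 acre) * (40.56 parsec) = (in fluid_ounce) 1 acre = 4046.8564 m^2, so 0.03952 acre = 0.03952 * 4046.8564 = 159.93177 m^2. 1 parsec = 3.0856776e+16 m, so 40.56 parsec = 40.56 * 3.0856776e+16 = 1.2515508e+18 m. Combine: 159.93177 m^2 * 1.2515508e+18 m = 2.0016273e+20 m^3. 1 fluid_ounce = 2.957353e-05 m^3, so 2.0016273e+20 m^3 = 2.0016273e+20 / 2.957353e-05 = 6.7683072e+24 fluid_ounce ≈ 6.768e+24 fluid_ounce (4 s.f.). Final answer: 6.768e+24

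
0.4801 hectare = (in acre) 1 hectare = 10000 m^2, so 0.4801 hectare = 0.4801 * 10000 = 4801 m^2. 1 acre = 4046.8564 m^2, so 4801 m^2 = 4801 / 4046.8564 = 1.1863529 acre ≈ 1.186 acre (4 s.f.). Final answer: 1.186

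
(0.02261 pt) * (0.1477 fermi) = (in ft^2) 1 pt = 0.00035277778 m, so 0.02261 pt = 0.02261 * 0.00035277778 = 7.9763056e-06 m. 1 fermi = 1e-15 m, so 0.1477 fermi = 0.1477 * 1e-15 = 1.477e-16 m. Combine: 7.9763056e-06 m * 1.477e-16 m = 1.1781003e-21 m^2. 1 ft^2 = 0.09290304 m^2, so 1.1781003e-21 m^2 = 1.1781003e-21 / 0.09290304 = 1.2680966e-20 ft^2 ≈ 1.268e-20 ft^2 (4 s.f.). Final answer: 1.268e-20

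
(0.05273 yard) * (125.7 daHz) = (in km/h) 1 yard = 0.9144 m, so 0.05273 yard = 0.05273 * 0.9144 = 0.048216312 m. 1 daHz = 10 Hz, so 125.7 daHz = 125.7 * 10 = 1257 Hz. Combine: 0.048216312 m * 1257 Hz = 60.607904 m/s. 1 km/h = 0.27777778 m/s, so 60.607904 m/s = 60.607904 / 0.27777778 = 218.18846 km/h ≈ 218.2 km/h (4 s.f.). Final answer: 218.2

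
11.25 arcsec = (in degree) 0.003125. Check: 1 arcsec = 4.8481368e-06 rad, so 11.25 arcsec = 11.25 * 4.8481368e-06 = 5.4541539e-05 rad. 1 degree = 0.017453293 rad, so 5.4541539e-05 rad = 5.4541539e-05 / 0.017453293 = 0.003125 degree.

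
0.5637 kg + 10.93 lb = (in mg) 5.521e+06. Check: 0.5637 kg is already in kg. 1 lb = 0.45359237 kg, so 10.93 lb = 10.93 * 0.45359237 = 4.9577646 kg. Sum: 0.5637 + 4.9577646 = 5.5214646 kg. 1 mg = 1e-06 kg, so 5.5214646 kg = 5.5214646 / 1e-06 = 5521464.6 mg ≈ 5.521e+06 mg (4 s.f.).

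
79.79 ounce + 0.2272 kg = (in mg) 2.489e+06. Check: 1 ounce = 0.028349523 kg, so 79.79 ounce = 79.79 * 0.028349523 = 2.2620085 kg. 0.2272 kg is already in kg. Sum: 2.2620085 + 0.2272 = 2.4892085 kg. 1 mg = 1e-06 kg, so 2.4892085 kg = 2.4892085 / 1e-06 = 2489208.5 mg ≈ 2.489e+06 mg (4 s.f.).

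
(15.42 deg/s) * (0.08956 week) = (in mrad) 1 deg/s = 0.017453293 rad/s, so 15.42 deg/s = 15.42 * 0.017453293 = 0.26912977 rad/s. 1 week = 604800 s, so 0.08956 week = 0.08956 * 604800 = 54165.888 s. Combine: 0.26912977 rad/s * 54165.888 s = 14577.653 rad. 1 mrad = 0.001 rad, so 14577.653 rad = 14577.653 / 0.001 = 14577653 mrad ≈ 1.458e+07 mrad (4 s.f.). Final answer: 1.458e+07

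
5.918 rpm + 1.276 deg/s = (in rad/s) 1 rpm = 0.10471976 rad/s, so 5.918 rpm = 5.918 * 0.10471976 = 0.61973151 rad/s. 1 deg/s = 0.017453293 rad/s, so 1.276 deg/s = 1.276 * 0.017453293 = 0.022270401 rad/s. Sum: 0.61973151 + 0.022270401 = 0.64200191 rad/s. Result: 0.64200191 rad/s ≈ 0.642 rad/s (4 s.f.). Final answer: 0.642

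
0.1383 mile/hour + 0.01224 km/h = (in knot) 0.1268. Check: 1 mile/hour = 0.44704 m/s, so 0.1383 mile/hour = 0.1383 * 0.44704 = 0.061825632 m/s. 1 km/h = 0.27777778 m/s, so 0.01224 km/h = 0.01224 * 0.27777778 = 0.0034 m/s. Sum: 0.061825632 + 0.0034 = 0.065225632 m/s. 1 knot = 0.51444444 m/s, so 0.065225632 m/s = 0.065225632 / 0.51444444 = 0.12678849 knot ≈ 0.1268 knot (4 s.f.).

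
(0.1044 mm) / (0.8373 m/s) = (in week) 2.062e-10. Check: 1 mm = 0.001 m, so 0.1044 mm = 0.1044 * 0.001 = 0.0001044 m. 0.8373 m/s is already in m/s. Combine: 0.0001044 m / 0.8373 m/s = 0.00012468649 s. 1 week = 604800 s, so 0.00012468649 s = 0.00012468649 / 604800 = 2.0616153e-10 week ≈ 2.062e-10 week (4 s.f.).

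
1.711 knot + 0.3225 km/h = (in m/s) 0.9698. Check: 1 knot = 0.51444444 m/s, so 1.711 knot = 1.711 * 0.51444444 = 0.88021444 m/s. 1 km/h = 0.27777778 m/s, so 0.3225 km/h = 0.3225 * 0.27777778 = 0.089583333 m/s. Sum: 0.88021444 + 0.089583333 = 0.96979778 m/s. Result: 0.96979778 m/s ≈ 0.9698 m/s (4 s.f.).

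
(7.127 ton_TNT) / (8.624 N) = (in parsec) 1 ton_TNT = 4.184e+09 J, so 7.127 ton_TNT = 7.127 * 4.184e+09 = 2.9819368e+10 J. 8.624 N is already in N. Combine: 2.9819368e+10 J / 8.624 N = 3.4577189e+09 m. 1 parsec = 3.0856776e+16 m, so 3.4577189e+09 m = 3.4577189e+09 / 3.0856776e+16 = 1.1205704e-07 parsec ≈ 1.121e-07 parsec (4 s.f.). Final answer: 1.121e-07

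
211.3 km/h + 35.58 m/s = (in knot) 1 km/h = 0.27777778 m/s, so 211.3 km/h = 211.3 * 0.27777778 = 58.694444 m/s. 35.58 m/s is already in m/s. Sum: 58.694444 + 35.58 = 94.274444 m/s. 1 knot = 0.51444444 m/s, so 94.274444 m/s = 94.274444 / 0.51444444 = 183.25486 knot ≈ 183.3 knot (4 s.f.). Final answer: 183.3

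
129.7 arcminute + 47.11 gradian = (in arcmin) 1 arcminute = 0.00029088821 rad, so 129.7 arcminute = 129.7 * 0.00029088821 = 0.037728201 rad. 1 gradian = 0.015707963 rad, so 47.11 gradian = 47.11 * 0.015707963 = 0.74000215 rad. Sum: 0.037728201 + 0.74000215 = 0.77773035 rad. 1 arcmin = 0.00029088821 rad, so 0.77773035 rad = 0.77773035 / 0.00029088821 = 2673.64 arcmin ≈ 2674 arcmin (4 s.f.). Final answer: 2674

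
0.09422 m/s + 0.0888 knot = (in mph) 0.313. Check: 0.09422 m/s is already in m/s. 1 knot = 0.51444444 m/s, so 0.0888 knot = 0.0888 * 0.51444444 = 0.045682667 m/s. Sum: 0.09422 + 0.045682667 = 0.13990267 m/s. 1 mph = 0.44704 m/s, so 0.13990267 m/s = 0.13990267 / 0.44704 = 0.31295335 mph ≈ 0.313 mph (4 s.f.).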